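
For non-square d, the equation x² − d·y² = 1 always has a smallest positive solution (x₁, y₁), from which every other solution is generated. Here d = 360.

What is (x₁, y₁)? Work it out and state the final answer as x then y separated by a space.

√360 → a₀=18, period (1,36); ℓ=2 even so k=1
k=0  a_k=18  p_k/q_k = 18/1
k=1  a_k=1  p_k/q_k = 19/1
(x₁, y₁) = (19, 1);  19² − 360·1² = 1 ✓

19 1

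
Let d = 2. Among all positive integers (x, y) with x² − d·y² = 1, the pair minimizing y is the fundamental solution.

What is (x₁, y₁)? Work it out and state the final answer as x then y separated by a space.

√2 → a₀=1, period (2); ℓ=1 odd so k=1
i=0: a=1 ⇒ p=1, q=1
i=1: a=2 ⇒ p=3, q=2
→ (3, 2).  Check: 3²=9, 2·2²=8, difference 1.

3 2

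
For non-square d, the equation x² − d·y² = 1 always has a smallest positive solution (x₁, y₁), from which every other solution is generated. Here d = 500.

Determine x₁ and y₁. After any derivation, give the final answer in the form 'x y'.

930249 41602

[22; 2,1,3,2,1,…,1,2,44] for √500; ℓ=14 ⇒ convergent index 13
k=0  a_k=22  p_k/q_k = 22/1
k=1  a_k=2  p_k/q_k = 45/2
k=2  a_k=1  p_k/q_k = 67/3
k=3  a_k=3  p_k/q_k = 246/11
k=4  a_k=2  p_k/q_k = 559/25
k=5  a_k=1  p_k/q_k = 805/36
k=6  a_k=1  p_k/q_k = 1364/61
k=7  a_k=10  p_k/q_k = 14445/646
k=8  a_k=1  p_k/q_k = 15809/707
k=9  a_k=1  p_k/q_k = 30254/1353
k=10  a_k=2  p_k/q_k = 76317/3413
…
k=12  a_k=1  p_k/q_k = 335522/15005
k=13  a_k=2  p_k/q_k = 930249/41602
→ (930249, 41602).  Check: 930249²=865363202001, 500·41602²=865363202000, difference 1.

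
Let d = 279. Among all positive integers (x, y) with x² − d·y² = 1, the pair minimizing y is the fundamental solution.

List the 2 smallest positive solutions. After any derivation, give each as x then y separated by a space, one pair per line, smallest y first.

√279 = [16; 1,2,2,1,2,2,1,32, …], period ℓ=8 (even) → k=7
i=0: a=16 ⇒ p=16, q=1
…
i=2: a=2 ⇒ p=50, q=3
i=3: a=2 ⇒ p=117, q=7
i=4: a=1 ⇒ p=167, q=10
i=5: a=2 ⇒ p=451, q=27
i=6: a=2 ⇒ p=1069, q=64
i=7: a=1 ⇒ p=1520, q=91
(x₁, y₁) = (1520, 91);  1520² − 279·91² = 1 ✓
k=2:  x_2 = 1520·1520+279·91·91 = 4620799,  y_2 = 1520·91+91·1520 = 276640

1520 91
4620799 276640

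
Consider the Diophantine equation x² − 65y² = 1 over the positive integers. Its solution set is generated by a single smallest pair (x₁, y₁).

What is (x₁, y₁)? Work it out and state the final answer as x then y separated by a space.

129 16

[8; 16] for √65; ℓ=1 ⇒ convergent index 1
a_0=8:  p_0=8·1+0=8,  q_0=8·0+1=1
a_1=16:  p_1=16·8+1=129,  q_1=16·1+0=16
(x₁, y₁) = (129, 16);  129² − 65·16² = 1 ✓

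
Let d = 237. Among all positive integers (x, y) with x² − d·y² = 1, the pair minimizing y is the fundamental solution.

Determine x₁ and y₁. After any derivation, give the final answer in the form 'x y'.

228151 14820

√237 → a₀=15, period (2,1,1,7,10,7,1,1,2,30); ℓ=10 even so k=9
step 0: (15, 1)  from 15·(1,0) + (0,1)
step 1: (31, 2)  from 2·(15,1) + (1,0)
…
step 5: (5927, 385)  from 10·(585,38) + (77,5)
step 6: (42074, 2733)  from 7·(5927,385) + (585,38)
step 7: (48001, 3118)  from 1·(42074,2733) + (5927,385)
step 8: (90075, 5851)  from 1·(48001,3118) + (42074,2733)
step 9: (228151, 14820)  from 2·(90075,5851) + (48001,3118)
→ (228151, 14820).  Check: 228151²=52052878801, 237·14820²=52052878800, difference 1.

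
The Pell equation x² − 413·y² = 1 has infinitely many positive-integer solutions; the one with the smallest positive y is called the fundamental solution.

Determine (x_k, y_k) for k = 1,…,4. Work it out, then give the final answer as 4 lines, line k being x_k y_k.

d=413: √d = [20; 3,9,1,4,1,9,3,40] (ℓ=8, even), read p_7/q_7
i=0: a=20 ⇒ p=20, q=1
i=1: a=3 ⇒ p=61, q=3
i=2: a=9 ⇒ p=569, q=28
i=3: a=1 ⇒ p=630, q=31
i=4: a=4 ⇒ p=3089, q=152
i=5: a=1 ⇒ p=3719, q=183
i=6: a=9 ⇒ p=36560, q=1799
i=7: a=3 ⇒ p=113399, q=5580
(x₁, y₁) = (113399, 5580);  113399² − 413·5580² = 1 ✓
n=2: (113399,5580)∘(113399,5580) = (113399·113399+413·5580·5580, 113399·5580+5580·113399) = (25718666401,1265532840)
n=3: (25718666401,1265532840)∘(113399,5580) = (113399·25718666401+413·5580·1265532840, 113399·1265532840+5580·25718666401) = (5832942102300599,287020317040740)
n=4: (5832942102300599,287020317040740)∘(113399,5580) = (113399·5832942102300599+413·5580·287020317040740, 113399·287020317040740+5580·5832942102300599) = (1322899602891852585601,65095633862940217680)

113399 5580
25718666401 1265532840
5832942102300599 287020317040740
1322899602891852585601 65095633862940217680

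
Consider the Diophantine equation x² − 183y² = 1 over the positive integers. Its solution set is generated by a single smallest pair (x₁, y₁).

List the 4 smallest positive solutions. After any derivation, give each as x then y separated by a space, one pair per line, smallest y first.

√183 = [13; 1,1,8,1,1,26, …], period ℓ=6 (even) → k=5
i=0: a=13 ⇒ p=13, q=1
i=1: a=1 ⇒ p=14, q=1
i=2: a=1 ⇒ p=27, q=2
i=3: a=8 ⇒ p=230, q=17
i=4: a=1 ⇒ p=257, q=19
i=5: a=1 ⇒ p=487, q=36
→ (487, 36).  Check: 487²=237169, 183·36²=237168, difference 1.
n=2: (487,36)∘(487,36) = (487·487+183·36·36, 487·36+36·487) = (474337,35064)
n=3: (474337,35064)∘(487,36) = (487·474337+183·36·35064, 487·35064+36·474337) = (462003751,34152300)
n=4: (462003751,34152300)∘(487,36) = (487·462003751+183·36·34152300, 487·34152300+36·462003751) = (449991179137,33264305136)

487 36
474337 35064
462003751 34152300
449991179137 33264305136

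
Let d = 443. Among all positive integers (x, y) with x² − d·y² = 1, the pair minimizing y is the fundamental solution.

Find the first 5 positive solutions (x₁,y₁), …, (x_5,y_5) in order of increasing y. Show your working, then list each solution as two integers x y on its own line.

442 21
390727 18564
345402226 16410555
305335177057 14506912056
269915951116162 12824093846949

d=443: √d = [21; 21,42] (ℓ=2, even), read p_1/q_1
a_0=21:  p_0=21·1+0=21,  q_0=21·0+1=1
a_1=21:  p_1=21·21+1=442,  q_1=21·1+0=21
→ (442, 21).  Check: 442²=195364, 443·21²=195363, difference 1.
(442+21√443)^2 = 390727 + 18564√443
(442+21√443)^3 = 345402226 + 16410555√443
(442+21√443)^4 = 305335177057 + 14506912056√443
(442+21√443)^5 = 269915951116162 + 12824093846949√443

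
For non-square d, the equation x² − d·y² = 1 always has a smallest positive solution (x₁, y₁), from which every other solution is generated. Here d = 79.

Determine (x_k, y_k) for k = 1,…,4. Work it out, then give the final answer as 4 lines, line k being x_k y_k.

80 9
12799 1440
2047760 230391
327628801 36861120

√79 → a₀=8, period (1,7,1,16); ℓ=4 even so k=3
i=0: a=8 ⇒ p=8, q=1
…
i=2: a=7 ⇒ p=71, q=8
i=3: a=1 ⇒ p=80, q=9
fundamental: x₁=80, y₁=9  (since 6400 − 79·81 = 1)
k=2:  x_2 = 80·80+79·9·9 = 12799,  y_2 = 80·9+9·80 = 1440
k=3:  x_3 = 80·12799+79·9·1440 = 2047760,  y_3 = 80·1440+9·12799 = 230391
k=4:  x_4 = 80·2047760+79·9·230391 = 327628801,  y_4 = 80·230391+9·2047760 = 36861120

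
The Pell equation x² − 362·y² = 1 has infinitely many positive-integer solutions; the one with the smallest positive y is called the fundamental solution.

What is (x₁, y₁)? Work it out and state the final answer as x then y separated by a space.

√362 = [19; 38, …], period ℓ=1 (odd) → k=1
i=0: a=19 ⇒ p=19, q=1
i=1: a=38 ⇒ p=723, q=38
(x₁, y₁) = (723, 38);  723² − 362·38² = 1 ✓

723 38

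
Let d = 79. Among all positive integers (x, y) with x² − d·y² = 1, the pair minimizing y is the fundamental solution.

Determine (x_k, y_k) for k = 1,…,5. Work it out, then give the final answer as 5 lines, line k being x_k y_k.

80 9
12799 1440
2047760 230391
327628801 36861120
52418560400 5897548809

√79 → a₀=8, period (1,7,1,16); ℓ=4 even so k=3
a_0=8:  p_0=8·1+0=8,  q_0=8·0+1=1
a_1=1:  p_1=1·8+1=9,  q_1=1·1+0=1
a_2=7:  p_2=7·9+8=71,  q_2=7·1+1=8
a_3=1:  p_3=1·71+9=80,  q_3=1·8+1=9
→ (80, 9).  Check: 80²=6400, 79·9²=6399, difference 1.
(x_2, y_2) = (80·80 + 79·9·9, 80·9 + 9·80) = (12799, 1440)
(x_3, y_3) = (80·12799 + 79·9·1440, 80·1440 + 9·12799) = (2047760, 230391)
(x_4, y_4) = (80·2047760 + 79·9·230391, 80·230391 + 9·2047760) = (327628801, 36861120)
(x_5, y_5) = (80·327628801 + 79·9·36861120, 80·36861120 + 9·327628801) = (52418560400, 5897548809)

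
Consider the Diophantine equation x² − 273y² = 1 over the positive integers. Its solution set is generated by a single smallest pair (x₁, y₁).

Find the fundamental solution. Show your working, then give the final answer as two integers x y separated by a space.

d=273: √d = [16; 1,1,10,1,1,32] (ℓ=6, even), read p_5/q_5
a_0=16:  p_0=16·1+0=16,  q_0=16·0+1=1
a_1=1:  p_1=1·16+1=17,  q_1=1·1+0=1
a_2=1:  p_2=1·17+16=33,  q_2=1·1+1=2
a_3=10:  p_3=10·33+17=347,  q_3=10·2+1=21
a_4=1:  p_4=1·347+33=380,  q_4=1·21+2=23
a_5=1:  p_5=1·380+347=727,  q_5=1·23+21=44
(x₁, y₁) = (727, 44);  727² − 273·44² = 1 ✓

727 44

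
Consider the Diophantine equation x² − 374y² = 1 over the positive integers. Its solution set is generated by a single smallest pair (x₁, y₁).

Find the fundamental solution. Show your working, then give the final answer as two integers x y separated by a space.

d=374: √d = [19; 2,1,18,1,2,38] (ℓ=6, even), read p_5/q_5
step 0: (19, 1)  from 19·(1,0) + (0,1)
step 1: (39, 2)  from 2·(19,1) + (1,0)
step 2: (58, 3)  from 1·(39,2) + (19,1)
step 3: (1083, 56)  from 18·(58,3) + (39,2)
step 4: (1141, 59)  from 1·(1083,56) + (58,3)
step 5: (3365, 174)  from 2·(1141,59) + (1083,56)
→ (3365, 174).  Check: 3365²=11323225, 374·174²=11323224, difference 1.

3365 174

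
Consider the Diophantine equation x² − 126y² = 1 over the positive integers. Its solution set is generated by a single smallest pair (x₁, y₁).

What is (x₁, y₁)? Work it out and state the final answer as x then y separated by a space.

d=126: √d = [11; 4,2,4,22] (ℓ=4, even), read p_3/q_3
i=0: a=11 ⇒ p=11, q=1
i=1: a=4 ⇒ p=45, q=4
i=2: a=2 ⇒ p=101, q=9
i=3: a=4 ⇒ p=449, q=40
fundamental: x₁=449, y₁=40  (since 201601 − 126·1600 = 1)

449 40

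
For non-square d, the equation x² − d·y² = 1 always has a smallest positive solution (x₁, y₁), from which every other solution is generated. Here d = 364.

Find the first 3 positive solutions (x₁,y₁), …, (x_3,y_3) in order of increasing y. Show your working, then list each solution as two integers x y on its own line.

[19; 12,1,2,3,1,8,1,3,2,1,12,38] for √364; ℓ=12 ⇒ convergent index 11
i=0: a=19 ⇒ p=19, q=1
…
i=5: a=1 ⇒ p=3148, q=165
…
i=10: a=1 ⇒ p=390371, q=20461
i=11: a=12 ⇒ p=4954951, q=259710
(x₁, y₁) = (4954951, 259710);  4954951² − 364·259710² = 1 ✓
k=2:  x_2 = 4954951·4954951+364·259710·259710 = 49103078824801,  y_2 = 4954951·259710+259710·4954951 = 2573700648420
k=3:  x_3 = 4954951·49103078824801+364·259710·2573700648420 = 486606699052048124551,  y_3 = 4954951·2573700648420+259710·49103078824801 = 25505121203178395130

4954951 259710
49103078824801 2573700648420
486606699052048124551 25505121203178395130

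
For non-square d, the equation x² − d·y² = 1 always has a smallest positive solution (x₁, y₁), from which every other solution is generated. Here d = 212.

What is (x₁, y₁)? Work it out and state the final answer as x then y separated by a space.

√212 = [14; 1,1,3,1,1,…,1,1,28, …], period ℓ=14 (even) → k=13
a_0=14:  p_0=14·1+0=14,  q_0=14·0+1=1
a_1=1:  p_1=1·14+1=15,  q_1=1·1+0=1
…
a_3=3:  p_3=3·29+15=102,  q_3=3·2+1=7
a_4=1:  p_4=1·102+29=131,  q_4=1·7+2=9
a_5=1:  p_5=1·131+102=233,  q_5=1·9+7=16
a_6=1:  p_6=1·233+131=364,  q_6=1·16+9=25
a_7=6:  p_7=6·364+233=2417,  q_7=6·25+16=166
a_8=1:  p_8=1·2417+364=2781,  q_8=1·166+25=191
a_9=1:  p_9=1·2781+2417=5198,  q_9=1·191+166=357
a_10=1:  p_10=1·5198+2781=7979,  q_10=1·357+191=548
…
a_12=1:  p_12=1·29135+7979=37114,  q_12=1·2001+548=2549
a_13=1:  p_13=1·37114+29135=66249,  q_13=1·2549+2001=4550
fundamental: x₁=66249, y₁=4550  (since 4388930001 − 212·20702500 = 1)

66249 4550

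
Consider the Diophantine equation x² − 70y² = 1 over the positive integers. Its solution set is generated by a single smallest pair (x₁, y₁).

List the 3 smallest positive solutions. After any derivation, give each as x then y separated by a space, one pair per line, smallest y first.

√70 → a₀=8, period (2,1,2,1,2,16); ℓ=6 even so k=5
k=0  a_k=8  p_k/q_k = 8/1
…
k=3  a_k=2  p_k/q_k = 67/8
k=4  a_k=1  p_k/q_k = 92/11
k=5  a_k=2  p_k/q_k = 251/30
fundamental: x₁=251, y₁=30  (since 63001 − 70·900 = 1)
k=2:  x_2 = 251·251+70·30·30 = 126001,  y_2 = 251·30+30·251 = 15060
k=3:  x_3 = 251·126001+70·30·15060 = 63252251,  y_3 = 251·15060+30·126001 = 7560090

251 30
126001 15060
63252251 7560090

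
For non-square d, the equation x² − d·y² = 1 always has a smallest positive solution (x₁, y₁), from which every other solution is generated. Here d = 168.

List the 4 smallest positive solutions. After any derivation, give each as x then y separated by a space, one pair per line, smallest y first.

√168 → a₀=12, period (1,24); ℓ=2 even so k=1
i=0: a=12 ⇒ p=12, q=1
i=1: a=1 ⇒ p=13, q=1
→ (13, 1).  Check: 13²=169, 168·1²=168, difference 1.
(13+1√168)^2 = 337 + 26√168
(13+1√168)^3 = 8749 + 675√168
(13+1√168)^4 = 227137 + 17524√168

13 1
337 26
8749 675
227137 17524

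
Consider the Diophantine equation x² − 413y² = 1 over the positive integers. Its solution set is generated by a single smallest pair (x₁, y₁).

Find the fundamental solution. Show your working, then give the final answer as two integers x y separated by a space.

113399 5580

d=413: √d = [20; 3,9,1,4,1,9,3,40] (ℓ=8, even), read p_7/q_7
i=0: a=20 ⇒ p=20, q=1
i=1: a=3 ⇒ p=61, q=3
…
i=3: a=1 ⇒ p=630, q=31
i=4: a=4 ⇒ p=3089, q=152
…
i=6: a=9 ⇒ p=36560, q=1799
i=7: a=3 ⇒ p=113399, q=5580
fundamental: x₁=113399, y₁=5580  (since 12859333201 − 413·31136400 = 1)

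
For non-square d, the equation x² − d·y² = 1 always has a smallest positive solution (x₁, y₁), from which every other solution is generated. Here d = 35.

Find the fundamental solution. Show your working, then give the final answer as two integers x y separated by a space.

d=35: √d = [5; 1,10] (ℓ=2, even), read p_1/q_1
step 0: (5, 1)  from 5·(1,0) + (0,1)
step 1: (6, 1)  from 1·(5,1) + (1,0)
(x₁, y₁) = (6, 1);  6² − 35·1² = 1 ✓

6 1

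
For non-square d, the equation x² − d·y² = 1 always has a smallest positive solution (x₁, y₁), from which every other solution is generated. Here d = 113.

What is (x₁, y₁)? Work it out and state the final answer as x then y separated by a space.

d=113: √d = [10; 1,1,1,2,2,1,1,1,20] (ℓ=9, odd), read p_17/q_17
k=0  a_k=10  p_k/q_k = 10/1
k=1  a_k=1  p_k/q_k = 11/1
k=2  a_k=1  p_k/q_k = 21/2
k=3  a_k=1  p_k/q_k = 32/3
k=4  a_k=2  p_k/q_k = 85/8
…
k=6  a_k=1  p_k/q_k = 287/27
…
k=9  a_k=20  p_k/q_k = 16009/1506
…
k=13  a_k=2  p_k/q_k = 131952/12413
…
k=15  a_k=1  p_k/q_k = 445435/41903
k=16  a_k=1  p_k/q_k = 758918/71393
k=17  a_k=1  p_k/q_k = 1204353/113296
(x₁, y₁) = (1204353, 113296);  1204353² − 113·113296² = 1 ✓

1204353 113296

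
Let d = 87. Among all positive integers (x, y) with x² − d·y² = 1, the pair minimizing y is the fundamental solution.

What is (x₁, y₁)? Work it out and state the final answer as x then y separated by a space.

28 3

[9; 3,18] for √87; ℓ=2 ⇒ convergent index 1
k=0  a_k=9  p_k/q_k = 9/1
k=1  a_k=3  p_k/q_k = 28/3
fundamental: x₁=28, y₁=3  (since 784 − 87·9 = 1)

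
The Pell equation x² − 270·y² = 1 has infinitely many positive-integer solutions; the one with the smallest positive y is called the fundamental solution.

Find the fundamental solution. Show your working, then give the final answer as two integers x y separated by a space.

d=270: √d = [16; 2,3,6,3,2,32] (ℓ=6, even), read p_5/q_5
a_0=16:  p_0=16·1+0=16,  q_0=16·0+1=1
…
a_2=3:  p_2=3·33+16=115,  q_2=3·2+1=7
…
a_4=3:  p_4=3·723+115=2284,  q_4=3·44+7=139
a_5=2:  p_5=2·2284+723=5291,  q_5=2·139+44=322
→ (5291, 322).  Check: 5291²=27994681, 270·322²=27994680, difference 1.

5291 322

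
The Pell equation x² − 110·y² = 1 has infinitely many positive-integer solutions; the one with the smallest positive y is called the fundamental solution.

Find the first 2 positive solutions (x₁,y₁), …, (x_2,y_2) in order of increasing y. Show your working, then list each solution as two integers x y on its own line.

21 2
881 84

[10; 2,20] for √110; ℓ=2 ⇒ convergent index 1
step 0: (10, 1)  from 10·(1,0) + (0,1)
step 1: (21, 2)  from 2·(10,1) + (1,0)
→ (21, 2).  Check: 21²=441, 110·2²=440, difference 1.
(x_2, y_2) = (21·21 + 110·2·2, 21·2 + 2·21) = (881, 84)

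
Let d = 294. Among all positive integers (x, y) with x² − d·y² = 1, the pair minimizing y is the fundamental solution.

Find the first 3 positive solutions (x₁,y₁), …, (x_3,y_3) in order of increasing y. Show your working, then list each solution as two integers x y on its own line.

[17; 6,1,4,1,6,34] for √294; ℓ=6 ⇒ convergent index 5
k=0  a_k=17  p_k/q_k = 17/1
k=1  a_k=6  p_k/q_k = 103/6
k=2  a_k=1  p_k/q_k = 120/7
k=3  a_k=4  p_k/q_k = 583/34
k=4  a_k=1  p_k/q_k = 703/41
k=5  a_k=6  p_k/q_k = 4801/280
→ (4801, 280).  Check: 4801²=23049601, 294·280²=23049600, difference 1.
n=2: (4801,280)∘(4801,280) = (4801·4801+294·280·280, 4801·280+280·4801) = (46099201,2688560)
n=3: (46099201,2688560)∘(4801,280) = (4801·46099201+294·280·2688560, 4801·2688560+280·46099201) = (442644523201,25815552840)

4801 280
46099201 2688560
442644523201 25815552840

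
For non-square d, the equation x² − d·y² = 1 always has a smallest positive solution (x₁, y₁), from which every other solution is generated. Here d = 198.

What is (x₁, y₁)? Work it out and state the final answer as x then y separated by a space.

197 14

√198 = [14; 14,28, …], period ℓ=2 (even) → k=1
k=0  a_k=14  p_k/q_k = 14/1
k=1  a_k=14  p_k/q_k = 197/14
→ (197, 14).  Check: 197²=38809, 198·14²=38808, difference 1.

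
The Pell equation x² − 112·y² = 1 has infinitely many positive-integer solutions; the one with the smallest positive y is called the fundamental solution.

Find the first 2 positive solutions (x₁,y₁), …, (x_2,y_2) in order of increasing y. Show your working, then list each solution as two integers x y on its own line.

127 12
32257 3048

d=112: √d = [10; 1,1,2,1,1,20] (ℓ=6, even), read p_5/q_5
k=0  a_k=10  p_k/q_k = 10/1
k=1  a_k=1  p_k/q_k = 11/1
k=2  a_k=1  p_k/q_k = 21/2
k=3  a_k=2  p_k/q_k = 53/5
k=4  a_k=1  p_k/q_k = 74/7
k=5  a_k=1  p_k/q_k = 127/12
fundamental: x₁=127, y₁=12  (since 16129 − 112·144 = 1)
k=2:  x_2 = 127·127+112·12·12 = 32257,  y_2 = 127·12+12·127 = 3048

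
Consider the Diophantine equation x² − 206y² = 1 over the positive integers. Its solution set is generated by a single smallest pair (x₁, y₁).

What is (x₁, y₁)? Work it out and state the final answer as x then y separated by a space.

59535 4148

[14; 2,1,5,14,5,1,2,28] for √206; ℓ=8 ⇒ convergent index 7
i=0: a=14 ⇒ p=14, q=1
…
i=4: a=14 ⇒ p=3459, q=241
…
i=6: a=1 ⇒ p=20998, q=1463
i=7: a=2 ⇒ p=59535, q=4148
→ (59535, 4148).  Check: 59535²=3544416225, 206·4148²=3544416224, difference 1.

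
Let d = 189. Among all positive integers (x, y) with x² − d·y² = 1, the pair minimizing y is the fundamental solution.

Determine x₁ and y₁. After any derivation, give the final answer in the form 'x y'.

55 4

√189 = [13; 1,2,1,26, …], period ℓ=4 (even) → k=3
i=0: a=13 ⇒ p=13, q=1
i=1: a=1 ⇒ p=14, q=1
i=2: a=2 ⇒ p=41, q=3
i=3: a=1 ⇒ p=55, q=4
(x₁, y₁) = (55, 4);  55² − 189·4² = 1 ✓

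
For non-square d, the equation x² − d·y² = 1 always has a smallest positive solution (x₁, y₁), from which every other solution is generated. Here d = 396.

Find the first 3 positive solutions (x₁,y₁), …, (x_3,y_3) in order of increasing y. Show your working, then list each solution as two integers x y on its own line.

199 10
79201 3980
31521799 1584030

√396 = [19; 1,8,1,38, …], period ℓ=4 (even) → k=3
i=0: a=19 ⇒ p=19, q=1
…
i=2: a=8 ⇒ p=179, q=9
i=3: a=1 ⇒ p=199, q=10
fundamental: x₁=199, y₁=10  (since 39601 − 396·100 = 1)
n=2: (199,10)∘(199,10) = (199·199+396·10·10, 199·10+10·199) = (79201,3980)
n=3: (79201,3980)∘(199,10) = (199·79201+396·10·3980, 199·3980+10·79201) = (31521799,1584030)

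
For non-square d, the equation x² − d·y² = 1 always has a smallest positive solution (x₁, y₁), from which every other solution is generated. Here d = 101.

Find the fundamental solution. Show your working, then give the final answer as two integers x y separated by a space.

201 20

√101 = [10; 20, …], period ℓ=1 (odd) → k=1
k=0  a_k=10  p_k/q_k = 10/1
k=1  a_k=20  p_k/q_k = 201/20
(x₁, y₁) = (201, 20);  201² − 101·20² = 1 ✓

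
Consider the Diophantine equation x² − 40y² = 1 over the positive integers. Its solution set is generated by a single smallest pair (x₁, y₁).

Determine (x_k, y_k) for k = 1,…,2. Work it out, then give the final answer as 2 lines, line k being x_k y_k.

√40 → a₀=6, period (3,12); ℓ=2 even so k=1
i=0: a=6 ⇒ p=6, q=1
i=1: a=3 ⇒ p=19, q=3
→ (19, 3).  Check: 19²=361, 40·3²=360, difference 1.
(x_2, y_2) = (19·19 + 40·3·3, 19·3 + 3·19) = (721, 114)

19 3
721 114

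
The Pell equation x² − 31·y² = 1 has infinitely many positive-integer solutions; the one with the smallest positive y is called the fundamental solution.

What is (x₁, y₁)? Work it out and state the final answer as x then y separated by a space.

1520 273

[5; 1,1,3,5,3,1,1,10] for √31; ℓ=8 ⇒ convergent index 7
i=0: a=5 ⇒ p=5, q=1
i=1: a=1 ⇒ p=6, q=1
i=2: a=1 ⇒ p=11, q=2
i=3: a=3 ⇒ p=39, q=7
…
i=5: a=3 ⇒ p=657, q=118
i=6: a=1 ⇒ p=863, q=155
i=7: a=1 ⇒ p=1520, q=273
(x₁, y₁) = (1520, 273);  1520² − 31·273² = 1 ✓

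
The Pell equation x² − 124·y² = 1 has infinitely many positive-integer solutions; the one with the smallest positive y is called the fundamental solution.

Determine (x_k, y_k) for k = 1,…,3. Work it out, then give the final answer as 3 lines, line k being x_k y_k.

4620799 414960
42703566796801 3834893506080
394649197502177907199 35440544156001500880

√124 → a₀=11, period (7,2,1,1,1,…,2,7,22); ℓ=16 even so k=15
step 0: (11, 1)  from 11·(1,0) + (0,1)
…
step 3: (245, 22)  from 1·(167,15) + (78,7)
…
step 6: (2383, 214)  from 3·(657,59) + (412,37)
step 7: (3040, 273)  from 1·(2383,214) + (657,59)
…
step 9: (17583, 1579)  from 1·(14543,1306) + (3040,273)
…
step 14: (626251, 56239)  from 2·(237042,21287) + (152167,13665)
step 15: (4620799, 414960)  from 7·(626251,56239) + (237042,21287)
→ (4620799, 414960).  Check: 4620799²=21351783398401, 124·414960²=21351783398400, difference 1.
(4620799+414960√124)^2 = 42703566796801 + 3834893506080√124
(4620799+414960√124)^3 = 394649197502177907199 + 35440544156001500880√124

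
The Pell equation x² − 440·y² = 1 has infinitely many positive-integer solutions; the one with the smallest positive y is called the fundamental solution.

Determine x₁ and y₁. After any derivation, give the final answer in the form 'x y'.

d=440: √d = [20; 1,40] (ℓ=2, even), read p_1/q_1
step 0: (20, 1)  from 20·(1,0) + (0,1)
step 1: (21, 1)  from 1·(20,1) + (1,0)
fundamental: x₁=21, y₁=1  (since 441 − 440·1 = 1)

21 1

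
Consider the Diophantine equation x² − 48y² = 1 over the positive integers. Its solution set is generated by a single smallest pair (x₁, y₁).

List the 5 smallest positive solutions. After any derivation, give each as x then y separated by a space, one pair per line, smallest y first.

d=48: √d = [6; 1,12] (ℓ=2, even), read p_1/q_1
i=0: a=6 ⇒ p=6, q=1
i=1: a=1 ⇒ p=7, q=1
fundamental: x₁=7, y₁=1  (since 49 − 48·1 = 1)
n=2: (7,1)∘(7,1) = (7·7+48·1·1, 7·1+1·7) = (97,14)
n=3: (97,14)∘(7,1) = (7·97+48·1·14, 7·14+1·97) = (1351,195)
n=4: (1351,195)∘(7,1) = (7·1351+48·1·195, 7·195+1·1351) = (18817,2716)
n=5: (18817,2716)∘(7,1) = (7·18817+48·1·2716, 7·2716+1·18817) = (262087,37829)

7 1
97 14
1351 195
18817 2716
262087 37829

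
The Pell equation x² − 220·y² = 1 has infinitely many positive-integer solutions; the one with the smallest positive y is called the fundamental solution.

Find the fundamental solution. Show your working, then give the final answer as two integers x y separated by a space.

89 6

[14; 1,4,1,28] for √220; ℓ=4 ⇒ convergent index 3
i=0: a=14 ⇒ p=14, q=1
i=1: a=1 ⇒ p=15, q=1
i=2: a=4 ⇒ p=74, q=5
i=3: a=1 ⇒ p=89, q=6
(x₁, y₁) = (89, 6);  89² − 220·6² = 1 ✓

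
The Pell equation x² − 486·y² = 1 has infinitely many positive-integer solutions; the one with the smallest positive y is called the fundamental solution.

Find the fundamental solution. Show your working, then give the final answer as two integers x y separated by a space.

485 22

√486 = [22; 22,44, …], period ℓ=2 (even) → k=1
i=0: a=22 ⇒ p=22, q=1
i=1: a=22 ⇒ p=485, q=22
(x₁, y₁) = (485, 22);  485² − 486·22² = 1 ✓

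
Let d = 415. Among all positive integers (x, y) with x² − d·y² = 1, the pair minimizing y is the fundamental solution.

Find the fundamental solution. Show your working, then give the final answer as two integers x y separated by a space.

√415 → a₀=20, period (2,1,2,4,6,…,1,2,40); ℓ=16 even so k=15
i=0: a=20 ⇒ p=20, q=1
i=1: a=2 ⇒ p=41, q=2
…
i=3: a=2 ⇒ p=163, q=8
i=4: a=4 ⇒ p=713, q=35
i=5: a=6 ⇒ p=4441, q=218
i=6: a=1 ⇒ p=5154, q=253
i=7: a=1 ⇒ p=9595, q=471
i=8: a=3 ⇒ p=33939, q=1666
i=9: a=1 ⇒ p=43534, q=2137
i=10: a=1 ⇒ p=77473, q=3803
i=11: a=6 ⇒ p=508372, q=24955
i=12: a=4 ⇒ p=2110961, q=103623
i=13: a=2 ⇒ p=4730294, q=232201
i=14: a=1 ⇒ p=6841255, q=335824
i=15: a=2 ⇒ p=18412804, q=903849
→ (18412804, 903849).  Check: 18412804²=339031351142416, 415·903849²=339031351142415, difference 1.

18412804 903849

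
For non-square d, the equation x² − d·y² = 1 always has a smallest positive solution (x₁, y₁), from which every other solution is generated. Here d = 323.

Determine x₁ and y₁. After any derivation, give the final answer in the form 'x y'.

d=323: √d = [17; 1,34] (ℓ=2, even), read p_1/q_1
k=0  a_k=17  p_k/q_k = 17/1
k=1  a_k=1  p_k/q_k = 18/1
(x₁, y₁) = (18, 1);  18² − 323·1² = 1 ✓

18 1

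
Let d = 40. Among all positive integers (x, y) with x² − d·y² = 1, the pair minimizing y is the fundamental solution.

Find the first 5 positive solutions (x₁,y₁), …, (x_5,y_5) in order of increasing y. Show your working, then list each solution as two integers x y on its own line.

d=40: √d = [6; 3,12] (ℓ=2, even), read p_1/q_1
i=0: a=6 ⇒ p=6, q=1
i=1: a=3 ⇒ p=19, q=3
(x₁, y₁) = (19, 3);  19² − 40·3² = 1 ✓
k=2:  x_2 = 19·19+40·3·3 = 721,  y_2 = 19·3+3·19 = 114
k=3:  x_3 = 19·721+40·3·114 = 27379,  y_3 = 19·114+3·721 = 4329
k=4:  x_4 = 19·27379+40·3·4329 = 1039681,  y_4 = 19·4329+3·27379 = 164388
k=5:  x_5 = 19·1039681+40·3·164388 = 39480499,  y_5 = 19·164388+3·1039681 = 6242415

19 3
721 114
27379 4329
1039681 164388
39480499 6242415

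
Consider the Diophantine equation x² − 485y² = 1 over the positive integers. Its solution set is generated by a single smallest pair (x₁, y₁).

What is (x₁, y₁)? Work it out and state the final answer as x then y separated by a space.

969 44

d=485: √d = [22; 44] (ℓ=1, odd), read p_1/q_1
i=0: a=22 ⇒ p=22, q=1
i=1: a=44 ⇒ p=969, q=44
(x₁, y₁) = (969, 44);  969² − 485·44² = 1 ✓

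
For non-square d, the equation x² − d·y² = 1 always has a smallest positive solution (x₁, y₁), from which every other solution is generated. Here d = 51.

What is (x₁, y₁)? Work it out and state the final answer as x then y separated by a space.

√51 = [7; 7,14, …], period ℓ=2 (even) → k=1
step 0: (7, 1)  from 7·(1,0) + (0,1)
step 1: (50, 7)  from 7·(7,1) + (1,0)
fundamental: x₁=50, y₁=7  (since 2500 − 51·49 = 1)

50 7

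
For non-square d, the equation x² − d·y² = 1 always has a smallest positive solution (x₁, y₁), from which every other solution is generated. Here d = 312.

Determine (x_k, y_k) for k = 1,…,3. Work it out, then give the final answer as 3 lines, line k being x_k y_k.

d=312: √d = [17; 1,1,1,34] (ℓ=4, even), read p_3/q_3
a_0=17:  p_0=17·1+0=17,  q_0=17·0+1=1
…
a_2=1:  p_2=1·18+17=35,  q_2=1·1+1=2
a_3=1:  p_3=1·35+18=53,  q_3=1·2+1=3
→ (53, 3).  Check: 53²=2809, 312·3²=2808, difference 1.
n=2: (53,3)∘(53,3) = (53·53+312·3·3, 53·3+3·53) = (5617,318)
n=3: (5617,318)∘(53,3) = (53·5617+312·3·318, 53·318+3·5617) = (595349,33705)

53 3
5617 318
595349 33705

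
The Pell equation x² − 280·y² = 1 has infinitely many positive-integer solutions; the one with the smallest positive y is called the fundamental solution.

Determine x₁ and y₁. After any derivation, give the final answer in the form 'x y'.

251 15

√280 = [16; 1,2,1,2,1,32, …], period ℓ=6 (even) → k=5
a_0=16:  p_0=16·1+0=16,  q_0=16·0+1=1
…
a_3=1:  p_3=1·50+17=67,  q_3=1·3+1=4
a_4=2:  p_4=2·67+50=184,  q_4=2·4+3=11
a_5=1:  p_5=1·184+67=251,  q_5=1·11+4=15
(x₁, y₁) = (251, 15);  251² − 280·15² = 1 ✓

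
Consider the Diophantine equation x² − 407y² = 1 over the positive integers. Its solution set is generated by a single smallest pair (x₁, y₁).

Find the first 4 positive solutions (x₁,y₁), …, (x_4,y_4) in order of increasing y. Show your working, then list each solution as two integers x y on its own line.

2663 132
14183137 703032
75539384999 3744348300
402322750321537 19942398342768

[20; 5,1,2,1,5,40] for √407; ℓ=6 ⇒ convergent index 5
k=0  a_k=20  p_k/q_k = 20/1
…
k=2  a_k=1  p_k/q_k = 121/6
…
k=4  a_k=1  p_k/q_k = 464/23
k=5  a_k=5  p_k/q_k = 2663/132
→ (2663, 132).  Check: 2663²=7091569, 407·132²=7091568, difference 1.
n=2: (2663,132)∘(2663,132) = (2663·2663+407·132·132, 2663·132+132·2663) = (14183137,703032)
n=3: (14183137,703032)∘(2663,132) = (2663·14183137+407·132·703032, 2663·703032+132·14183137) = (75539384999,3744348300)
n=4: (75539384999,3744348300)∘(2663,132) = (2663·75539384999+407·132·3744348300, 2663·3744348300+132·75539384999) = (402322750321537,19942398342768)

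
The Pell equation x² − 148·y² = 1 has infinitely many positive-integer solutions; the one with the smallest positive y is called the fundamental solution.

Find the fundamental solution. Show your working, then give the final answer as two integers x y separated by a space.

73 6

[12; 6,24] for √148; ℓ=2 ⇒ convergent index 1
k=0  a_k=12  p_k/q_k = 12/1
k=1  a_k=6  p_k/q_k = 73/6
fundamental: x₁=73, y₁=6  (since 5329 − 148·36 = 1)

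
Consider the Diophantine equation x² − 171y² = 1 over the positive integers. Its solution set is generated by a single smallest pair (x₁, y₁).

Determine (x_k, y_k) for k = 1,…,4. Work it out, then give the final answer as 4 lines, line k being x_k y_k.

√171 = [13; 13,26, …], period ℓ=2 (even) → k=1
a_0=13:  p_0=13·1+0=13,  q_0=13·0+1=1
a_1=13:  p_1=13·13+1=170,  q_1=13·1+0=13
→ (170, 13).  Check: 170²=28900, 171·13²=28899, difference 1.
k=2:  x_2 = 170·170+171·13·13 = 57799,  y_2 = 170·13+13·170 = 4420
k=3:  x_3 = 170·57799+171·13·4420 = 19651490,  y_3 = 170·4420+13·57799 = 1502787
k=4:  x_4 = 170·19651490+171·13·1502787 = 6681448801,  y_4 = 170·1502787+13·19651490 = 510943160

170 13
57799 4420
19651490 1502787
6681448801 510943160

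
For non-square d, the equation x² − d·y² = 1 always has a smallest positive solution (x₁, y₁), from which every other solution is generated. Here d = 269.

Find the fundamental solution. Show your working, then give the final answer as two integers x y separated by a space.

√269 → a₀=16, period (2,2,32); ℓ=3 odd so k=5
step 0: (16, 1)  from 16·(1,0) + (0,1)
…
step 2: (82, 5)  from 2·(33,2) + (16,1)
…
step 4: (5396, 329)  from 2·(2657,162) + (82,5)
step 5: (13449, 820)  from 2·(5396,329) + (2657,162)
(x₁, y₁) = (13449, 820);  13449² − 269·820² = 1 ✓

13449 820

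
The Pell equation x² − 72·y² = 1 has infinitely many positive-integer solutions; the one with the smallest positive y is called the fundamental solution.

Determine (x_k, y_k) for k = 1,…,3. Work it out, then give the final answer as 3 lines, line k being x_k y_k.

17 2
577 68
19601 2310

√72 → a₀=8, period (2,16); ℓ=2 even so k=1
k=0  a_k=8  p_k/q_k = 8/1
k=1  a_k=2  p_k/q_k = 17/2
fundamental: x₁=17, y₁=2  (since 289 − 72·4 = 1)
n=2: (17,2)∘(17,2) = (17·17+72·2·2, 17·2+2·17) = (577,68)
n=3: (577,68)∘(17,2) = (17·577+72·2·68, 17·68+2·577) = (19601,2310)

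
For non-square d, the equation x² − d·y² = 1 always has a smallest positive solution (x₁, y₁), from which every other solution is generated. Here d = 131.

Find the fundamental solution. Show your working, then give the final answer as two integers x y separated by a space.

10610 927

d=131: √d = [11; 2,4,11,4,2,22] (ℓ=6, even), read p_5/q_5
i=0: a=11 ⇒ p=11, q=1
…
i=4: a=4 ⇒ p=4727, q=413
i=5: a=2 ⇒ p=10610, q=927
(x₁, y₁) = (10610, 927);  10610² − 131·927² = 1 ✓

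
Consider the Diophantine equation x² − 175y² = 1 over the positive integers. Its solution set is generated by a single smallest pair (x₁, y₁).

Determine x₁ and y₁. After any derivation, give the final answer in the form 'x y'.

√175 = [13; 4,2,1,2,4,26, …], period ℓ=6 (even) → k=5
k=0  a_k=13  p_k/q_k = 13/1
…
k=4  a_k=2  p_k/q_k = 463/35
k=5  a_k=4  p_k/q_k = 2024/153
→ (2024, 153).  Check: 2024²=4096576, 175·153²=4096575, difference 1.

2024 153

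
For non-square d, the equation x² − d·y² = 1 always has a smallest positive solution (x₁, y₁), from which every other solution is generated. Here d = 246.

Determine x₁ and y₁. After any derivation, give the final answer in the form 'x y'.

88805 5662

[15; 1,2,5,1,14,1,5,2,1,30] for √246; ℓ=10 ⇒ convergent index 9
k=0  a_k=15  p_k/q_k = 15/1
k=1  a_k=1  p_k/q_k = 16/1
k=2  a_k=2  p_k/q_k = 47/3
…
k=4  a_k=1  p_k/q_k = 298/19
k=5  a_k=14  p_k/q_k = 4423/282
k=6  a_k=1  p_k/q_k = 4721/301
k=7  a_k=5  p_k/q_k = 28028/1787
k=8  a_k=2  p_k/q_k = 60777/3875
k=9  a_k=1  p_k/q_k = 88805/5662
→ (88805, 5662).  Check: 88805²=7886328025, 246·5662²=7886328024, difference 1.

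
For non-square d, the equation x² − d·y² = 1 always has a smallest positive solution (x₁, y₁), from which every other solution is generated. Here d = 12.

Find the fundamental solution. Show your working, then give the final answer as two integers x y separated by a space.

7 2

d=12: √d = [3; 2,6] (ℓ=2, even), read p_1/q_1
i=0: a=3 ⇒ p=3, q=1
i=1: a=2 ⇒ p=7, q=2
→ (7, 2).  Check: 7²=49, 12·2²=48, difference 1.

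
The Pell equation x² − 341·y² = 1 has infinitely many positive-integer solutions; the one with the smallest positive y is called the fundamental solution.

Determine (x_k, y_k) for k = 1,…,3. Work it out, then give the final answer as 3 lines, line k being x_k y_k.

10626551 575460
225847172311201 12230310076920
4799952989541519968951 259932027556408030380

[18; 2,6,1,8,2,…,6,2,36] for √341; ℓ=14 ⇒ convergent index 13
a_0=18:  p_0=18·1+0=18,  q_0=18·0+1=1
a_1=2:  p_1=2·18+1=37,  q_1=2·1+0=2
a_2=6:  p_2=6·37+18=240,  q_2=6·2+1=13
a_3=1:  p_3=1·240+37=277,  q_3=1·13+2=15
…
a_10=8:  p_10=8·76727+28124=641940,  q_10=8·4155+1523=34763
…
a_12=6:  p_12=6·718667+641940=4953942,  q_12=6·38918+34763=268271
a_13=2:  p_13=2·4953942+718667=10626551,  q_13=2·268271+38918=575460
fundamental: x₁=10626551, y₁=575460  (since 112923586155601 − 341·331154211600 = 1)
k=2:  x_2 = 10626551·10626551+341·575460·575460 = 225847172311201,  y_2 = 10626551·575460+575460·10626551 = 12230310076920
k=3:  x_3 = 10626551·225847172311201+341·575460·12230310076920 = 4799952989541519968951,  y_3 = 10626551·12230310076920+575460·225847172311201 = 259932027556408030380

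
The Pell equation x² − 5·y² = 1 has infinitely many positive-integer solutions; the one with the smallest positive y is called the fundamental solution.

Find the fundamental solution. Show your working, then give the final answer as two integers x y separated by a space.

d=5: √d = [2; 4] (ℓ=1, odd), read p_1/q_1
step 0: (2, 1)  from 2·(1,0) + (0,1)
step 1: (9, 4)  from 4·(2,1) + (1,0)
fundamental: x₁=9, y₁=4  (since 81 − 5·16 = 1)

9 4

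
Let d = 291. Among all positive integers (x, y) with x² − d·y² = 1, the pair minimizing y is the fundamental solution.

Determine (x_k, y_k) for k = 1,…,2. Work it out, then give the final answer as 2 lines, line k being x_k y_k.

d=291: √d = [17; 17,34] (ℓ=2, even), read p_1/q_1
k=0  a_k=17  p_k/q_k = 17/1
k=1  a_k=17  p_k/q_k = 290/17
fundamental: x₁=290, y₁=17  (since 84100 − 291·289 = 1)
k=2:  x_2 = 290·290+291·17·17 = 168199,  y_2 = 290·17+17·290 = 9860

290 17
168199 9860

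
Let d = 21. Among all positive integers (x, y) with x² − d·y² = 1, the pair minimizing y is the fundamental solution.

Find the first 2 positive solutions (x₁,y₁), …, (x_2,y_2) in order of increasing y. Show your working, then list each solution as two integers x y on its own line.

√21 → a₀=4, period (1,1,2,1,1,8); ℓ=6 even so k=5
i=0: a=4 ⇒ p=4, q=1
i=1: a=1 ⇒ p=5, q=1
i=2: a=1 ⇒ p=9, q=2
i=3: a=2 ⇒ p=23, q=5
i=4: a=1 ⇒ p=32, q=7
i=5: a=1 ⇒ p=55, q=12
fundamental: x₁=55, y₁=12  (since 3025 − 21·144 = 1)
(x_2, y_2) = (55·55 + 21·12·12, 55·12 + 12·55) = (6049, 1320)

55 12
6049 1320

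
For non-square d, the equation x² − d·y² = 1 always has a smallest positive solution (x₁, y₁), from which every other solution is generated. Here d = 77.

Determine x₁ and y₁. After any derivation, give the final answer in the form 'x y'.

d=77: √d = [8; 1,3,2,3,1,16] (ℓ=6, even), read p_5/q_5
i=0: a=8 ⇒ p=8, q=1
i=1: a=1 ⇒ p=9, q=1
…
i=3: a=2 ⇒ p=79, q=9
i=4: a=3 ⇒ p=272, q=31
i=5: a=1 ⇒ p=351, q=40
fundamental: x₁=351, y₁=40  (since 123201 − 77·1600 = 1)

351 40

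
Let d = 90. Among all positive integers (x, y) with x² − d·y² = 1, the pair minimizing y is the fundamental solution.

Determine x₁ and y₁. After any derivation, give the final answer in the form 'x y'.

√90 = [9; 2,18, …], period ℓ=2 (even) → k=1
i=0: a=9 ⇒ p=9, q=1
i=1: a=2 ⇒ p=19, q=2
fundamental: x₁=19, y₁=2  (since 361 − 90·4 = 1)

19 2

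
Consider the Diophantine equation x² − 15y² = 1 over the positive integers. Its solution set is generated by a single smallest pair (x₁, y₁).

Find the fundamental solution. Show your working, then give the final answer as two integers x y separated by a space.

4 1

√15 → a₀=3, period (1,6); ℓ=2 even so k=1
k=0  a_k=3  p_k/q_k = 3/1
k=1  a_k=1  p_k/q_k = 4/1
fundamental: x₁=4, y₁=1  (since 16 − 15·1 = 1)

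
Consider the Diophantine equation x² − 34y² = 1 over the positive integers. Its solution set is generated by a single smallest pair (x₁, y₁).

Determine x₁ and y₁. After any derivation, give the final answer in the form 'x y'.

[5; 1,4,1,10] for √34; ℓ=4 ⇒ convergent index 3
i=0: a=5 ⇒ p=5, q=1
…
i=2: a=4 ⇒ p=29, q=5
i=3: a=1 ⇒ p=35, q=6
fundamental: x₁=35, y₁=6  (since 1225 − 34·36 = 1)

35 6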